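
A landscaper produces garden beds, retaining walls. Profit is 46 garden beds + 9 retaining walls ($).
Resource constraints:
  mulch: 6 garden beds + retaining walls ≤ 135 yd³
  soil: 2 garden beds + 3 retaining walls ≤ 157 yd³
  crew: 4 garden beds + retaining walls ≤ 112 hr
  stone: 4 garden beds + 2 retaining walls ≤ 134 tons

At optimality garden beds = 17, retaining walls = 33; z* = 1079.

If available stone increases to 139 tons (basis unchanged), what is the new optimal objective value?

1084

Check each constraint at x*: mulch 135/135 (tight); soil 133/157 (slack 24); crew 101/112 (slack 11); stone 134/134 (tight).
By complementary slackness, y = 0 for the non-binding constraints.
Dual feasibility on the basic columns requires 6·y_mulch + 4·y_stone = 46, 1·y_mulch + 2·y_stone = 9.
Solving: y_mulch = 7, y_stone = 1.
Δz = y_stone·Δb = 1 × (5) = 5, so new z* = 1079 + 5 = 1084.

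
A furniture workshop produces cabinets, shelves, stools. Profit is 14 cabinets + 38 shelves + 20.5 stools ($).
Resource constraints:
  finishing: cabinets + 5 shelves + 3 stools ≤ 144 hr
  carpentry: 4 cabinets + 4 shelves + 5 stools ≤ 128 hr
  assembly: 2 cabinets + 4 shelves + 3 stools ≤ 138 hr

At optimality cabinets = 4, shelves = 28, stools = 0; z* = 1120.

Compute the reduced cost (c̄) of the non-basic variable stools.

Check each constraint at x*: finishing 144/144 (tight); carpentry 128/128 (tight); assembly 120/138 (slack 18).
Slack constraints have shadow price 0 (complementary slackness).
From A_Bᵀ y = c: 1·y_finishing + 4·y_carpentry = 14; 5·y_finishing + 4·y_carpentry = 38.
Solving: y_finishing = 6, y_carpentry = 2.
Reduced cost of stools: c₃ − yᵀa₃ = 20.5 − (6·3 + 2·5) = 20.5 − 28 = -7.5.

-7.5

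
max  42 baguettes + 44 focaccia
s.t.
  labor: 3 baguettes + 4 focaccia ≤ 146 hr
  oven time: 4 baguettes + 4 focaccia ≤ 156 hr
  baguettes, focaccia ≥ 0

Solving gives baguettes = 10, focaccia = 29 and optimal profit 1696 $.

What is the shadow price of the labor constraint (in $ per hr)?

2

Both labor and oven time are binding at x*.
Dual feasibility on the basic columns requires 3·y_labor + 4·y_oven time = 42, 4·y_labor + 4·y_oven time = 44.
This yields shadow prices y_labor = 2, y_oven time = 9.
Shadow price of labor = 2.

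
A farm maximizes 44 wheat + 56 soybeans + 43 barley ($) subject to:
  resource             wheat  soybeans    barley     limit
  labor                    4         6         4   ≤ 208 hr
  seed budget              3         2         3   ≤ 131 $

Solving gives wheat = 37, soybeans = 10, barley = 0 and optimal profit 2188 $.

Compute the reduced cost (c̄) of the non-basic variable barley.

Check each constraint at x*: labor 208/208 (tight); seed budget 131/131 (tight).
Dual feasibility on the basic columns requires 4·y_labor + 3·y_seed budget = 44, 6·y_labor + 2·y_seed budget = 56.
Solving: y_labor = 8, y_seed budget = 4.
Reduced cost of barley: c₃ − yᵀa₃ = 43 − (8·4 + 4·3) = 43 − 44 = -1.

-1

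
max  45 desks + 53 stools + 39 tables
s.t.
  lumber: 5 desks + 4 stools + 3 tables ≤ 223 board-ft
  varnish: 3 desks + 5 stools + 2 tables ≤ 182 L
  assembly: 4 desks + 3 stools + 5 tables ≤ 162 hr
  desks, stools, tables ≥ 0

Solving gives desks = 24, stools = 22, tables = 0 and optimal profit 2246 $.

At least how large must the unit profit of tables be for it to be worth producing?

Binding: varnish and assembly. Non-binding: lumber (15 unused).
By complementary slackness, y = 0 for the non-binding constraint.
The binding rows give the dual system: 3·y_varnish + 4·y_assembly = 45 and 5·y_varnish + 3·y_assembly = 53.
→ y_varnish = 7 and y_assembly = 6.
tables enters the basis when its profit ≥ yᵀa₃ = 7·2 + 6·5 = 44.

44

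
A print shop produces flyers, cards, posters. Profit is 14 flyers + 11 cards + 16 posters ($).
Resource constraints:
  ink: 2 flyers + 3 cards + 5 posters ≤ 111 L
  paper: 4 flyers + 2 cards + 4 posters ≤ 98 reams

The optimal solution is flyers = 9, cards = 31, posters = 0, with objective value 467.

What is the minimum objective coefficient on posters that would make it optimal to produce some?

20

Both ink and paper are binding at x*.
From A_Bᵀ y = c: 2·y_ink + 4·y_paper = 14; 3·y_ink + 2·y_paper = 11.
Solving: y_ink = 2, y_paper = 2.5.
posters enters the basis when its profit ≥ yᵀa₃ = 2·5 + 2.5·4 = 20.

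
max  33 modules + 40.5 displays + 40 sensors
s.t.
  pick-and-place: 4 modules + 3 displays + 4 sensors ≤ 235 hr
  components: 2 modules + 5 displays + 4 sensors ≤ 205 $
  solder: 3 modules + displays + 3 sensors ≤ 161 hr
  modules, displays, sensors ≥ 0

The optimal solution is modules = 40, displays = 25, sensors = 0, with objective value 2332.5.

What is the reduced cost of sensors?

Check each constraint at x*: pick-and-place 235/235 (tight); components 205/205 (tight); solder 145/161 (slack 16).
Since solder is not tight, its dual is 0.
From A_Bᵀ y = c: 4·y_pick-and-place + 2·y_components = 33; 3·y_pick-and-place + 5·y_components = 40.5.
→ y_pick-and-place = 6 and y_components = 4.5.
Reduced cost of sensors: c₃ − yᵀa₃ = 40 − (6·4 + 4.5·4) = 40 − 42 = -2.

-2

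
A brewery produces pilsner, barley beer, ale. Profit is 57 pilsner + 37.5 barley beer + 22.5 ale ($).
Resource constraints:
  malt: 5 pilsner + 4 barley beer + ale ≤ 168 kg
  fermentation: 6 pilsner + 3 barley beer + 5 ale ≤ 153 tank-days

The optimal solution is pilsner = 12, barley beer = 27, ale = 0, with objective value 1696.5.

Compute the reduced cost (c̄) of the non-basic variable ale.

Check each constraint at x*: malt 168/168 (tight); fermentation 153/153 (tight).
Dual feasibility on the basic columns requires 5·y_malt + 6·y_fermentation = 57, 4·y_malt + 3·y_fermentation = 37.5.
→ y_malt = 6 and y_fermentation = 4.5.
Reduced cost of ale: c₃ − yᵀa₃ = 22.5 − (6·1 + 4.5·5) = 22.5 − 28.5 = -6.

-6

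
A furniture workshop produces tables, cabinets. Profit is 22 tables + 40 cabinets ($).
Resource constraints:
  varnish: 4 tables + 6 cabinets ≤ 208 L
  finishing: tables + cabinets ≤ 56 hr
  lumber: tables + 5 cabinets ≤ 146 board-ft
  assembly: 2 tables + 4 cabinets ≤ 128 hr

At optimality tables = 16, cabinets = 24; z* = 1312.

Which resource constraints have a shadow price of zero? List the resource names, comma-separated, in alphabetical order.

finishing, lumber

varnish: 208/208 (binding)
finishing: 40/56 (slack 16)
lumber: 136/146 (slack 10)
assembly: 128/128 (binding)
By complementary slackness, a constraint with positive slack has shadow price 0 → finishing, lumber.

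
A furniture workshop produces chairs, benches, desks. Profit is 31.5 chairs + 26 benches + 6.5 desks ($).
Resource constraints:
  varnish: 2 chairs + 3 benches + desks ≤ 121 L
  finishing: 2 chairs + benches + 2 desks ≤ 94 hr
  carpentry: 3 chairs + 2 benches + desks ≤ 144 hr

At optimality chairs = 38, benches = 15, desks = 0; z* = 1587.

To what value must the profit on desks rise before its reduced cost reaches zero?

Binding: varnish and carpentry. Non-binding: finishing (3 unused).
Since finishing is not tight, its dual is 0.
From A_Bᵀ y = c: 2·y_varnish + 3·y_carpentry = 31.5; 3·y_varnish + 2·y_carpentry = 26.
→ y_varnish = 3 and y_carpentry = 8.5.
desks enters the basis when its profit ≥ yᵀa₃ = 3·1 + 8.5·1 = 11.5.

11.5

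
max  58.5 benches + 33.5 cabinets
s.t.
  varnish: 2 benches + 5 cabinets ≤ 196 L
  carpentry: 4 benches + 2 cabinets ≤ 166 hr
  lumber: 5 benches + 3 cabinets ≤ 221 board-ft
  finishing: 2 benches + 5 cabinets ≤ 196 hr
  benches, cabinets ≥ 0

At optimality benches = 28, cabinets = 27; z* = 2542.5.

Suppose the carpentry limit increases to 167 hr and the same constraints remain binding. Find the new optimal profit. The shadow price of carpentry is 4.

Δb = 1, so new z* = 2542.5 + (4)·(1) = 2542.5 + 4 = 2546.5.

2546.5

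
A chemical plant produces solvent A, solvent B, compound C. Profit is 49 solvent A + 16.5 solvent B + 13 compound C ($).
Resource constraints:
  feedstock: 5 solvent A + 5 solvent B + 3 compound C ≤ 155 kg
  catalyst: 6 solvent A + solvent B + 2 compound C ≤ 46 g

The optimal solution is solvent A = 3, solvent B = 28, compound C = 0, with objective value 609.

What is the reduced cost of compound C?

At the optimum: feedstock uses 155 of 155 (binding); catalyst uses 46 of 46 (binding).
The binding rows give the dual system: 5·y_feedstock + 6·y_catalyst = 49 and 5·y_feedstock + 1·y_catalyst = 16.5.
→ y_feedstock = 2 and y_catalyst = 6.5.
Reduced cost of compound C: c₃ − yᵀa₃ = 13 − (2·3 + 6.5·2) = 13 − 19 = -6.

-6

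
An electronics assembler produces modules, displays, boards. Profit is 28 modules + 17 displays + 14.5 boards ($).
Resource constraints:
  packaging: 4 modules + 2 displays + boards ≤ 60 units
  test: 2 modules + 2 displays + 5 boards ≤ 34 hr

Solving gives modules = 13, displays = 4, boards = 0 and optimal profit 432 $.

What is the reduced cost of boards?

-6

At the optimum: packaging uses 60 of 60 (binding); test uses 34 of 34 (binding).
From A_Bᵀ y = c: 4·y_packaging + 2·y_test = 28; 2·y_packaging + 2·y_test = 17.
Solving: y_packaging = 5.5, y_test = 3.
Reduced cost of boards: c₃ − yᵀa₃ = 14.5 − (5.5·1 + 3·5) = 14.5 − 20.5 = -6.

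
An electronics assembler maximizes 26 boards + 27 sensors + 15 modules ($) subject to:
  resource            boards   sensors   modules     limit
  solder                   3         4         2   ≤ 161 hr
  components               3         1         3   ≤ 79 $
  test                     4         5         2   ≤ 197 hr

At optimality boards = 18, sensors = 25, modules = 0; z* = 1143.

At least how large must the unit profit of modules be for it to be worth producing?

Binding: components and test. Non-binding: solder (7 unused).
Since solder is not tight, its dual is 0.
From A_Bᵀ y = c: 3·y_components + 4·y_test = 26; 1·y_components + 5·y_test = 27.
→ y_components = 2 and y_test = 5.
modules enters the basis when its profit ≥ yᵀa₃ = 2·3 + 5·2 = 16.

16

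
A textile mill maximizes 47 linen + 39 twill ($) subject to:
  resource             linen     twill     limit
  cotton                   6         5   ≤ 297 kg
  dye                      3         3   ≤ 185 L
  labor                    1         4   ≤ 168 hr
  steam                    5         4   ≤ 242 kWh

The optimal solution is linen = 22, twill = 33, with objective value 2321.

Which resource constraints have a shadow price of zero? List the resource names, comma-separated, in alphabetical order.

cotton: 297/297 (binding)
dye: 165/185 (slack 20)
labor: 154/168 (slack 14)
steam: 242/242 (binding)
By complementary slackness, a constraint with positive slack has shadow price 0 → dye, labor.

dye, labor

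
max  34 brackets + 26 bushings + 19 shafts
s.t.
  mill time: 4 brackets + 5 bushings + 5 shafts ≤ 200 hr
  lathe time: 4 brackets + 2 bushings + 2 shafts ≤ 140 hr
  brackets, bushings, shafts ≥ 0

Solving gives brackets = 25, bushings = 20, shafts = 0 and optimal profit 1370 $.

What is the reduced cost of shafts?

-7

Both mill time and lathe time are binding at x*.
From A_Bᵀ y = c: 4·y_mill time + 4·y_lathe time = 34; 5·y_mill time + 2·y_lathe time = 26.
→ y_mill time = 3 and y_lathe time = 5.5.
Reduced cost of shafts: c₃ − yᵀa₃ = 19 − (3·5 + 5.5·2) = 19 − 26 = -7.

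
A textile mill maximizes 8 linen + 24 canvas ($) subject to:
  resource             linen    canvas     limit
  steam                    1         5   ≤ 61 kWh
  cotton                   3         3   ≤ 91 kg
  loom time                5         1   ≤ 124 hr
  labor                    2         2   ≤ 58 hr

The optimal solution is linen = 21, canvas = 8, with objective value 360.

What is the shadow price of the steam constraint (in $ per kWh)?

4

Binding: steam and labor. Non-binding: cotton (4 unused), loom time (11 unused).
Slack constraints have shadow price 0 (complementary slackness).
From A_Bᵀ y = c: 1·y_steam + 2·y_labor = 8; 5·y_steam + 2·y_labor = 24.
This yields shadow prices y_steam = 4, y_labor = 2.
Shadow price of steam = 4.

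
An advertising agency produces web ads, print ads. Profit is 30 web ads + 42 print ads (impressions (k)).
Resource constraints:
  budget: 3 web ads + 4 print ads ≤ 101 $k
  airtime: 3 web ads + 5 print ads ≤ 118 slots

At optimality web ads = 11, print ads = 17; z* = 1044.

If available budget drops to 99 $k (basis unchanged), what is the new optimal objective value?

Both budget and airtime are binding at x*.
From A_Bᵀ y = c: 3·y_budget + 3·y_airtime = 30; 4·y_budget + 5·y_airtime = 42.
→ y_budget = 8 and y_airtime = 2.
Δz = y_budget·Δb = 8 × (-2) = -16, so new z* = 1044 − 16 = 1028.

1028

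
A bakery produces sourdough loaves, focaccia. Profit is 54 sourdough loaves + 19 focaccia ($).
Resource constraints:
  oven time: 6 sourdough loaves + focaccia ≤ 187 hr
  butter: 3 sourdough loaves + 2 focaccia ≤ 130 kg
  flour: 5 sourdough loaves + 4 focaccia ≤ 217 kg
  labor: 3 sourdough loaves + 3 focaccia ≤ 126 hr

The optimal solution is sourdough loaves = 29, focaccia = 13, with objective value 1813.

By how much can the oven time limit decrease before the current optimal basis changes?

145

Binding constraints: oven time, labor. The basis is B = [[6,1],[3,3]] with det 15.
Per unit decrease in oven time, x* moves by d = (-0.2, 0.2).
The basis stays optimal until sourdough loaves reaches 0; allowable decrease = 145 hr.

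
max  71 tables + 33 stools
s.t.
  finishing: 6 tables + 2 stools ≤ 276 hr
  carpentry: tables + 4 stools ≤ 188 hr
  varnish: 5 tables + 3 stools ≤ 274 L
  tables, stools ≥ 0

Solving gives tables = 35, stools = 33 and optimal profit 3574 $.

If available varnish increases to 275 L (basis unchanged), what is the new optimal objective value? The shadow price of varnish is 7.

Δb = 1, so new z* = 3574 + (7)·(1) = 3574 + 7 = 3581.

3581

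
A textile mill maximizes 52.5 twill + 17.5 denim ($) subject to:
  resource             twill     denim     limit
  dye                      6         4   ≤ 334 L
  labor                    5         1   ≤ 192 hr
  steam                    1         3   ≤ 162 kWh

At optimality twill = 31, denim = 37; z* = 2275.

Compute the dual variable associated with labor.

At the optimum: dye uses 334 of 334 (binding); labor uses 192 of 192 (binding); steam uses 142 of 162 (slack = 20).
Slack constraints have shadow price 0 (complementary slackness).
From A_Bᵀ y = c: 6·y_dye + 5·y_labor = 52.5; 4·y_dye + 1·y_labor = 17.5.
Solving: y_dye = 2.5, y_labor = 7.5.
Shadow price of labor = 7.5.

7.5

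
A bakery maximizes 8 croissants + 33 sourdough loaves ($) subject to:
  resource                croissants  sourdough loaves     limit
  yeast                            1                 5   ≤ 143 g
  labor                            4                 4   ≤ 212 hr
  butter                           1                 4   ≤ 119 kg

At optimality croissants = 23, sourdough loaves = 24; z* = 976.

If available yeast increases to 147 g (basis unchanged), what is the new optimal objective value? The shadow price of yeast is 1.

Δb = 4, so new z* = 976 + (1)·(4) = 976 + 4 = 980.

980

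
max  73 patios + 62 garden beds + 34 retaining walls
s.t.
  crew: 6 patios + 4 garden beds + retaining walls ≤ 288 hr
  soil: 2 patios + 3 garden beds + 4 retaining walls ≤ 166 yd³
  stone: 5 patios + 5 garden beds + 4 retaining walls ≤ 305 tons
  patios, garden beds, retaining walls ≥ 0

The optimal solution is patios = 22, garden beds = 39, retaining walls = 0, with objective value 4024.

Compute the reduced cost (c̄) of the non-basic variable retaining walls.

-3.5

Check each constraint at x*: crew 288/288 (tight); soil 161/166 (slack 5); stone 305/305 (tight).
Since soil is not tight, its dual is 0.
From A_Bᵀ y = c: 6·y_crew + 5·y_stone = 73; 4·y_crew + 5·y_stone = 62.
This yields shadow prices y_crew = 5.5, y_stone = 8.
Reduced cost of retaining walls: c₃ − yᵀa₃ = 34 − (5.5·1 + 8·4) = 34 − 37.5 = -3.5.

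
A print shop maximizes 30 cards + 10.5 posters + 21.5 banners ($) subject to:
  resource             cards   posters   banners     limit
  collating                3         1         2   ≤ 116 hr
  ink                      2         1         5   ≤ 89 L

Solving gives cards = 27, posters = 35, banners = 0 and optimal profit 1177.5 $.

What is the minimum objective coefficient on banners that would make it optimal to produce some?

25.5

At the optimum: collating uses 116 of 116 (binding); ink uses 89 of 89 (binding).
From A_Bᵀ y = c: 3·y_collating + 2·y_ink = 30; 1·y_collating + 1·y_ink = 10.5.
This yields shadow prices y_collating = 9, y_ink = 1.5.
banners enters the basis when its profit ≥ yᵀa₃ = 9·2 + 1.5·5 = 25.5.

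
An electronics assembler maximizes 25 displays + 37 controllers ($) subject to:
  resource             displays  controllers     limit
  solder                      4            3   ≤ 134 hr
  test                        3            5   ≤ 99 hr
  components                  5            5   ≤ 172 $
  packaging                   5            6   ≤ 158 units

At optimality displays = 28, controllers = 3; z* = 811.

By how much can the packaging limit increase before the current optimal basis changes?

7

Binding constraints: test, packaging. The basis is B = [[3,5],[5,6]] with det -7.
Per unit increase in packaging, x* moves by d = (0.7143, -0.4286).
The basis stays optimal until controllers reaches 0; allowable increase = 7 units.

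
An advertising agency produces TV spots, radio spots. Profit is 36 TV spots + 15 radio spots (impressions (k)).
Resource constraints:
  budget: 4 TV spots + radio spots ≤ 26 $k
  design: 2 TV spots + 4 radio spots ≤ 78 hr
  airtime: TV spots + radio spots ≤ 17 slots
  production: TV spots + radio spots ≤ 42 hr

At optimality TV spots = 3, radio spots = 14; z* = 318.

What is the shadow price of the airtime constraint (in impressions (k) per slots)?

At the optimum: budget uses 26 of 26 (binding); design uses 62 of 78 (slack = 16); airtime uses 17 of 17 (binding); production uses 17 of 42 (slack = 25).
By complementary slackness, y = 0 for the non-binding constraints.
Dual feasibility on the basic columns requires 4·y_budget + 1·y_airtime = 36, 1·y_budget + 1·y_airtime = 15.
Solving: y_budget = 7, y_airtime = 8.
Shadow price of airtime = 8.

8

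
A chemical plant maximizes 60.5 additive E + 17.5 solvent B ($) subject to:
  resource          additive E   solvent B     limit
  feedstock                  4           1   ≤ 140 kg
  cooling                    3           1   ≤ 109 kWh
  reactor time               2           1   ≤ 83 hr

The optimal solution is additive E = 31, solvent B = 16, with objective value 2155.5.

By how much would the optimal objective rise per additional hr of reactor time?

0

At the optimum: feedstock uses 140 of 140 (binding); cooling uses 109 of 109 (binding); reactor time uses 78 of 83 (slack = 5).
By complementary slackness, y = 0 for the non-binding constraint.
Dual feasibility on the basic columns requires 4·y_feedstock + 3·y_cooling = 60.5, 1·y_feedstock + 1·y_cooling = 17.5.
→ y_feedstock = 8 and y_cooling = 9.5.
Shadow price of reactor time = 0.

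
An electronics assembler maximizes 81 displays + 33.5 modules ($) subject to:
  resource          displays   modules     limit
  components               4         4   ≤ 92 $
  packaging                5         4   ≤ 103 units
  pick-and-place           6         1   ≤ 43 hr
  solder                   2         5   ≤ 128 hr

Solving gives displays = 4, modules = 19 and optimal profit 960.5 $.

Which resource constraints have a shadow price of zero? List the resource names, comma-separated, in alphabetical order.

components: 92/92 (binding)
packaging: 96/103 (slack 7)
pick-and-place: 43/43 (binding)
solder: 103/128 (slack 25)
By complementary slackness, a constraint with positive slack has shadow price 0 → packaging, solder.

packaging, solder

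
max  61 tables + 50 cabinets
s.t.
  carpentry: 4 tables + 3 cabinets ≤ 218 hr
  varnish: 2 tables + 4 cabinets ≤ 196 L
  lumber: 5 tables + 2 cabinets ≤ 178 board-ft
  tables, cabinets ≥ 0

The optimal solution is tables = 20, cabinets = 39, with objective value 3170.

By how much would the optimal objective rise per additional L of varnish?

8

Binding: varnish and lumber. Non-binding: carpentry (21 unused).
By complementary slackness, y = 0 for the non-binding constraint.
The binding rows give the dual system: 2·y_varnish + 5·y_lumber = 61 and 4·y_varnish + 2·y_lumber = 50.
→ y_varnish = 8 and y_lumber = 9.
Shadow price of varnish = 8.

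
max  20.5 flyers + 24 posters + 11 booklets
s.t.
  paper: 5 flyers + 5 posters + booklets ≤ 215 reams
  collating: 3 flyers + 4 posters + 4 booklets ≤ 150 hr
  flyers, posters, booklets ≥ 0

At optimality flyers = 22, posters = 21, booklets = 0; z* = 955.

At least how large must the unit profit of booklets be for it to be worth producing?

16

Both paper and collating are binding at x*.
The binding rows give the dual system: 5·y_paper + 3·y_collating = 20.5 and 5·y_paper + 4·y_collating = 24.
This yields shadow prices y_paper = 2, y_collating = 3.5.
booklets enters the basis when its profit ≥ yᵀa₃ = 2·1 + 3.5·4 = 16.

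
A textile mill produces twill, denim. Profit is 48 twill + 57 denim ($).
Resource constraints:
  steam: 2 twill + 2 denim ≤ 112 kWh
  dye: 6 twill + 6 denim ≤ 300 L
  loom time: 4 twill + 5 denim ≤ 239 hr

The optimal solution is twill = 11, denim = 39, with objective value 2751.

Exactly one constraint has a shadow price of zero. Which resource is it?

steam

steam: 100/112 (slack 12)
dye: 300/300 (binding)
loom time: 239/239 (binding)
By complementary slackness, a constraint with positive slack has shadow price 0 → steam.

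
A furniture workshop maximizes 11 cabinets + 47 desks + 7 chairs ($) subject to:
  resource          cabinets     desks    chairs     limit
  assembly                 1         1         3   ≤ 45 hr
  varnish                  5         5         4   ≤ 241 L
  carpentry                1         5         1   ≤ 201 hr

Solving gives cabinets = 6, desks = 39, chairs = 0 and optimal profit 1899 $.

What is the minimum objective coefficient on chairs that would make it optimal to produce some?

Check each constraint at x*: assembly 45/45 (tight); varnish 225/241 (slack 16); carpentry 201/201 (tight).
Slack constraints have shadow price 0 (complementary slackness).
From A_Bᵀ y = c: 1·y_assembly + 1·y_carpentry = 11; 1·y_assembly + 5·y_carpentry = 47.
Solving: y_assembly = 2, y_carpentry = 9.
chairs enters the basis when its profit ≥ yᵀa₃ = 2·3 + 9·1 = 15.

15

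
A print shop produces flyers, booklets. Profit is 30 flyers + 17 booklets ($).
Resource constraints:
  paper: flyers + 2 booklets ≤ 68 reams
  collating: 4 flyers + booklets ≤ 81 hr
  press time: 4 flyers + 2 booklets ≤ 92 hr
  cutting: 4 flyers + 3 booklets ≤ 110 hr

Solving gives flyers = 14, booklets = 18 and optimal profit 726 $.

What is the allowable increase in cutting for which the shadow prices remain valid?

12

Binding constraints: press time, cutting. The basis is B = [[4,2],[4,3]] with det 4.
Per unit increase in cutting, x* moves by d = (-0.5, 1).
The basis stays optimal until paper becomes binding; allowable increase = 12 hr.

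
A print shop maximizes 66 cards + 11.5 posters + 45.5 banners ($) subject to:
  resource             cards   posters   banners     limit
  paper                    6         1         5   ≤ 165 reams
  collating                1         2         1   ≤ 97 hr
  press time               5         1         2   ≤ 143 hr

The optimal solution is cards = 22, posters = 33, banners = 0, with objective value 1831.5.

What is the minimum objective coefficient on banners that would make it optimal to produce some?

At the optimum: paper uses 165 of 165 (binding); collating uses 88 of 97 (slack = 9); press time uses 143 of 143 (binding).
Since collating is not tight, its dual is 0.
The binding rows give the dual system: 6·y_paper + 5·y_press time = 66 and 1·y_paper + 1·y_press time = 11.5.
This yields shadow prices y_paper = 8.5, y_press time = 3.
banners enters the basis when its profit ≥ yᵀa₃ = 8.5·5 + 3·2 = 48.5.

48.5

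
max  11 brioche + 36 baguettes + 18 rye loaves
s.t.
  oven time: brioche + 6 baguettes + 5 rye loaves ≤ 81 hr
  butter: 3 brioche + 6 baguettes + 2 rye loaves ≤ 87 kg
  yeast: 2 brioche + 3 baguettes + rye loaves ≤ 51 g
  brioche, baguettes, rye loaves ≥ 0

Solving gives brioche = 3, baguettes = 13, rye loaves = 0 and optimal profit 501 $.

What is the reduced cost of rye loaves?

Binding: oven time and butter. Non-binding: yeast (6 unused).
Since yeast is not tight, its dual is 0.
The binding rows give the dual system: 1·y_oven time + 3·y_butter = 11 and 6·y_oven time + 6·y_butter = 36.
Solving: y_oven time = 3.5, y_butter = 2.5.
Reduced cost of rye loaves: c₃ − yᵀa₃ = 18 − (3.5·5 + 2.5·2) = 18 − 22.5 = -4.5.

-4.5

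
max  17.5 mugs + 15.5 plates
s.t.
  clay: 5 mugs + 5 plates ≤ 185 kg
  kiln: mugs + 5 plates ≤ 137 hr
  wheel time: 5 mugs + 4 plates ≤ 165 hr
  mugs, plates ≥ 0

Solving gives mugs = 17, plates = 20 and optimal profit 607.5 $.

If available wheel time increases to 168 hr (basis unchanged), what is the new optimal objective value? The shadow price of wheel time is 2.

Δb = 3, so new z* = 607.5 + (2)·(3) = 607.5 + 6 = 613.5.

613.5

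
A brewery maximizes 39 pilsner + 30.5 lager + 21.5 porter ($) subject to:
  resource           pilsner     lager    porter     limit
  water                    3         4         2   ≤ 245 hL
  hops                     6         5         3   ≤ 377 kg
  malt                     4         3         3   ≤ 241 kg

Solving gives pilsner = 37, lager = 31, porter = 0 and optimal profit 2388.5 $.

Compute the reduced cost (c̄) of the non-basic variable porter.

-4

Binding: hops and malt. Non-binding: water (10 unused).
Slack constraints have shadow price 0 (complementary slackness).
From A_Bᵀ y = c: 6·y_hops + 4·y_malt = 39; 5·y_hops + 3·y_malt = 30.5.
This yields shadow prices y_hops = 2.5, y_malt = 6.
Reduced cost of porter: c₃ − yᵀa₃ = 21.5 − (2.5·3 + 6·3) = 21.5 − 25.5 = -4.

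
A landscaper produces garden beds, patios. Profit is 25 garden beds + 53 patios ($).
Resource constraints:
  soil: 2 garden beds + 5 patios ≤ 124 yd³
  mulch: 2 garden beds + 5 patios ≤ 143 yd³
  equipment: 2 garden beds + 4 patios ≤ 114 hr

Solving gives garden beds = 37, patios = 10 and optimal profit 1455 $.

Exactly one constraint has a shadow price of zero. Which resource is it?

mulch

soil: 124/124 (binding)
mulch: 124/143 (slack 19)
equipment: 114/114 (binding)
By complementary slackness, a constraint with positive slack has shadow price 0 → mulch.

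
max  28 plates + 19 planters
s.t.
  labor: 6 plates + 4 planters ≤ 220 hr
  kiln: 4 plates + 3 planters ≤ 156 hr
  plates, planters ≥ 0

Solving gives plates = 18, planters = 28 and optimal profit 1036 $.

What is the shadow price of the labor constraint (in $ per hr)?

4

At the optimum: labor uses 220 of 220 (binding); kiln uses 156 of 156 (binding).
From A_Bᵀ y = c: 6·y_labor + 4·y_kiln = 28; 4·y_labor + 3·y_kiln = 19.
→ y_labor = 4 and y_kiln = 1.
Shadow price of labor = 4.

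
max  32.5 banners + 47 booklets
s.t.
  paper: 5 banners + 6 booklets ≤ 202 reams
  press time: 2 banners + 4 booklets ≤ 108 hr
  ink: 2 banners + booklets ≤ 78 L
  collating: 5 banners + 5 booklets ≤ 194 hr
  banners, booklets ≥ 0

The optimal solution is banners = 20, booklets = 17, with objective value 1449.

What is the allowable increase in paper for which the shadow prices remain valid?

Binding constraints: paper, press time. The basis is B = [[5,6],[2,4]] with det 8.
Per unit increase in paper, x* moves by d = (0.5, -0.25).
The basis stays optimal until collating becomes binding; allowable increase = 7.2 reams.

7.2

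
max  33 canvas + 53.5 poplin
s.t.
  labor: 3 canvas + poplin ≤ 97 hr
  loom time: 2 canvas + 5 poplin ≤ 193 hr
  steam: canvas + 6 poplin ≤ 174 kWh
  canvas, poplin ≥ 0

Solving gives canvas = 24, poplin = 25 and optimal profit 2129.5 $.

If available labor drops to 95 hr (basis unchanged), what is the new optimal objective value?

Check each constraint at x*: labor 97/97 (tight); loom time 173/193 (slack 20); steam 174/174 (tight).
By complementary slackness, y = 0 for the non-binding constraint.
From A_Bᵀ y = c: 3·y_labor + 1·y_steam = 33; 1·y_labor + 6·y_steam = 53.5.
→ y_labor = 8.5 and y_steam = 7.5.
Δz = y_labor·Δb = 8.5 × (-2) = -17, so new z* = 2129.5 − 17 = 2112.5.

2112.5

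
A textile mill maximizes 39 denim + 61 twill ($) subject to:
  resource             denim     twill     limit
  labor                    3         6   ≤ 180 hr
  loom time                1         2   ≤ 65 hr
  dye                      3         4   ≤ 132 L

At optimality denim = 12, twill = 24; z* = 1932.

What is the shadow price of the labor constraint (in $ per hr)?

4.5

Binding: labor and dye. Non-binding: loom time (5 unused).
By complementary slackness, y = 0 for the non-binding constraint.
Dual feasibility on the basic columns requires 3·y_labor + 3·y_dye = 39, 6·y_labor + 4·y_dye = 61.
→ y_labor = 4.5 and y_dye = 8.5.
Shadow price of labor = 4.5.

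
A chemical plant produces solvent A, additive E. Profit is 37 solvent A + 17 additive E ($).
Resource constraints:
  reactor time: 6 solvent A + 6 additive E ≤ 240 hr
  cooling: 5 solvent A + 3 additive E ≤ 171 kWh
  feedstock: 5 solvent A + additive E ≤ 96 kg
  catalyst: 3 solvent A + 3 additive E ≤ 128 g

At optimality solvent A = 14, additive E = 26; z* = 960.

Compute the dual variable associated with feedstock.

At the optimum: reactor time uses 240 of 240 (binding); cooling uses 148 of 171 (slack = 23); feedstock uses 96 of 96 (binding); catalyst uses 120 of 128 (slack = 8).
Since cooling, catalyst are not tight, their duals are 0.
From A_Bᵀ y = c: 6·y_reactor time + 5·y_feedstock = 37; 6·y_reactor time + 1·y_feedstock = 17.
This yields shadow prices y_reactor time = 2, y_feedstock = 5.
Shadow price of feedstock = 5.

5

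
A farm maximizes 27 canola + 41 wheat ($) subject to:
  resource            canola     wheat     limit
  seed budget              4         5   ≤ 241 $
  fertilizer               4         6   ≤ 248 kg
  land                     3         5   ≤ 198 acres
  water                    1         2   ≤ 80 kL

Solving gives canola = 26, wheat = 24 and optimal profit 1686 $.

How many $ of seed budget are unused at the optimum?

seed budget used = 4·26 + 5·24 = 224; slack = 241 − 224 = 17.

17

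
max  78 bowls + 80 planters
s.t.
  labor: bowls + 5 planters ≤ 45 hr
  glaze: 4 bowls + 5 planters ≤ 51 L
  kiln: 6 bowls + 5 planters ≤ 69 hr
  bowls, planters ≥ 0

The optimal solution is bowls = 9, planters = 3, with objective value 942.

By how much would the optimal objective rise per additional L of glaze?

9

At the optimum: labor uses 24 of 45 (slack = 21); glaze uses 51 of 51 (binding); kiln uses 69 of 69 (binding).
Since labor is not tight, its dual is 0.
The binding rows give the dual system: 4·y_glaze + 6·y_kiln = 78 and 5·y_glaze + 5·y_kiln = 80.
This yields shadow prices y_glaze = 9, y_kiln = 7.
Shadow price of glaze = 9.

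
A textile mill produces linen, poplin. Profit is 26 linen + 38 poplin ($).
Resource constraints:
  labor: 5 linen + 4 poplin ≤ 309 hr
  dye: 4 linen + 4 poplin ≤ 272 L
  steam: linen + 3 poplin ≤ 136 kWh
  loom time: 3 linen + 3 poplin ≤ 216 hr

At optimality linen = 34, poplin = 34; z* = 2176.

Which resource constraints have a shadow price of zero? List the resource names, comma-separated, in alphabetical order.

labor: 306/309 (slack 3)
dye: 272/272 (binding)
steam: 136/136 (binding)
loom time: 204/216 (slack 12)
By complementary slackness, a constraint with positive slack has shadow price 0 → labor, loom time.

labor, loom time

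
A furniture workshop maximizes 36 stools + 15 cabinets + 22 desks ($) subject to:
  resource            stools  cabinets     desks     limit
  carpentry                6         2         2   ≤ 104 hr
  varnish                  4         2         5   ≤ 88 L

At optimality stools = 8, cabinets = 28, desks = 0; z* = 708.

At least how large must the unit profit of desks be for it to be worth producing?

28.5

Check each constraint at x*: carpentry 104/104 (tight); varnish 88/88 (tight).
Dual feasibility on the basic columns requires 6·y_carpentry + 4·y_varnish = 36, 2·y_carpentry + 2·y_varnish = 15.
Solving: y_carpentry = 3, y_varnish = 4.5.
desks enters the basis when its profit ≥ yᵀa₃ = 3·2 + 4.5·5 = 28.5.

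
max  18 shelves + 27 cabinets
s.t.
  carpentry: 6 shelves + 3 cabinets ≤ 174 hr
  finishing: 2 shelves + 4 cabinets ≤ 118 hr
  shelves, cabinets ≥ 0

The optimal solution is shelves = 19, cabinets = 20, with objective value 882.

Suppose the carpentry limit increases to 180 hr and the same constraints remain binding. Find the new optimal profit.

888

At the optimum: carpentry uses 174 of 174 (binding); finishing uses 118 of 118 (binding).
The binding rows give the dual system: 6·y_carpentry + 2·y_finishing = 18 and 3·y_carpentry + 4·y_finishing = 27.
→ y_carpentry = 1 and y_finishing = 6.
Δz = y_carpentry·Δb = 1 × (6) = 6, so new z* = 882 + 6 = 888.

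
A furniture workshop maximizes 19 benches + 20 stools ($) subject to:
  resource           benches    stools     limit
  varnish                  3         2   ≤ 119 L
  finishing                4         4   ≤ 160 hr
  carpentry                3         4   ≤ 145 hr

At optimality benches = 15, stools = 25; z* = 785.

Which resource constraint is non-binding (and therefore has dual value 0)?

varnish

varnish: 95/119 (slack 24)
finishing: 160/160 (binding)
carpentry: 145/145 (binding)
By complementary slackness, a constraint with positive slack has shadow price 0 → varnish.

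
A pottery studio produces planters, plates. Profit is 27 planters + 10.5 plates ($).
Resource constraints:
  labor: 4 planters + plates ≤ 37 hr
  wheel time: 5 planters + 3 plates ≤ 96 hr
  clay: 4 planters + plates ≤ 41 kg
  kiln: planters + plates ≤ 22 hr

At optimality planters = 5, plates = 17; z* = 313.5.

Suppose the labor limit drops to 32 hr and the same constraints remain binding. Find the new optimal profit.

Binding: labor and kiln. Non-binding: wheel time (20 unused), clay (4 unused).
Since wheel time, clay are not tight, their duals are 0.
Dual feasibility on the basic columns requires 4·y_labor + 1·y_kiln = 27, 1·y_labor + 1·y_kiln = 10.5.
Solving: y_labor = 5.5, y_kiln = 5.
Δz = y_labor·Δb = 5.5 × (-5) = -27.5, so new z* = 313.5 − 27.5 = 286.

286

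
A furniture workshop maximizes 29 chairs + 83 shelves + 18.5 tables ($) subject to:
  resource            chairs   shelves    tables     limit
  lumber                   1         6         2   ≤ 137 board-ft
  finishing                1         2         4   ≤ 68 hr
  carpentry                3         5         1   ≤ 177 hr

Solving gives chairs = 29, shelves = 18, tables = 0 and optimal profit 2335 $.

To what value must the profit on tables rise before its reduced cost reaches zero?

Binding: lumber and carpentry. Non-binding: finishing (3 unused).
Since finishing is not tight, its dual is 0.
Dual feasibility on the basic columns requires 1·y_lumber + 3·y_carpentry = 29, 6·y_lumber + 5·y_carpentry = 83.
This yields shadow prices y_lumber = 8, y_carpentry = 7.
tables enters the basis when its profit ≥ yᵀa₃ = 8·2 + 7·1 = 23.

23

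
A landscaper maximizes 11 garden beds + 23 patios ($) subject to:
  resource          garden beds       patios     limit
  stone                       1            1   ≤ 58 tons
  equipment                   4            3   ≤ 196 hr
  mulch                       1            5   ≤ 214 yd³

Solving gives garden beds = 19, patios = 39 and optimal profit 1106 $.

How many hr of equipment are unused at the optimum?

equipment used = 4·19 + 3·39 = 193; slack = 196 − 193 = 3.

3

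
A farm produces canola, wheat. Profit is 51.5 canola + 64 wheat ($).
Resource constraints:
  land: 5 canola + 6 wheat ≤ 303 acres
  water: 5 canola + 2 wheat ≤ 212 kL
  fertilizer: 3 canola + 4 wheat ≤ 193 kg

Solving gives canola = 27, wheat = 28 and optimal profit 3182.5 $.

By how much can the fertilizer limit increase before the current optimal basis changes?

Binding constraints: land, fertilizer. The basis is B = [[5,6],[3,4]] with det 2.
Per unit increase in fertilizer, x* moves by d = (-3, 2.5).
The basis stays optimal until canola reaches 0; allowable increase = 9 kg.

9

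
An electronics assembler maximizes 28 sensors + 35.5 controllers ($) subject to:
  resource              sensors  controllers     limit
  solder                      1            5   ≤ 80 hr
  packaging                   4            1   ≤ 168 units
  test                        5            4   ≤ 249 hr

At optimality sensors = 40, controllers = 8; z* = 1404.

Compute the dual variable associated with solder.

6

Binding: solder and packaging. Non-binding: test (17 unused).
Since test is not tight, its dual is 0.
The binding rows give the dual system: 1·y_solder + 4·y_packaging = 28 and 5·y_solder + 1·y_packaging = 35.5.
This yields shadow prices y_solder = 6, y_packaging = 5.5.
Shadow price of solder = 6.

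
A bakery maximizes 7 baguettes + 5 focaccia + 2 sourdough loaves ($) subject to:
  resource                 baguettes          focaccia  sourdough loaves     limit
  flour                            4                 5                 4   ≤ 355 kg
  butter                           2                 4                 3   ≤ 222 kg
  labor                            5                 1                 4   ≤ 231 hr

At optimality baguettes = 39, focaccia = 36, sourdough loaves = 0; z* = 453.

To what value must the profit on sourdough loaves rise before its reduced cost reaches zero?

7

Check each constraint at x*: flour 336/355 (slack 19); butter 222/222 (tight); labor 231/231 (tight).
By complementary slackness, y = 0 for the non-binding constraint.
From A_Bᵀ y = c: 2·y_butter + 5·y_labor = 7; 4·y_butter + 1·y_labor = 5.
→ y_butter = 1 and y_labor = 1.
sourdough loaves enters the basis when its profit ≥ yᵀa₃ = 1·3 + 1·4 = 7.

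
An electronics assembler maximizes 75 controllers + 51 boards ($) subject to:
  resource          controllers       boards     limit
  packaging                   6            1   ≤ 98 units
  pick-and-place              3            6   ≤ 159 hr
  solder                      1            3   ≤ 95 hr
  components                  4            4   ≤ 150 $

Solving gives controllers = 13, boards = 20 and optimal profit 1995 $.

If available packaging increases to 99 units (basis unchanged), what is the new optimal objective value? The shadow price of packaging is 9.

Δb = 1, so new z* = 1995 + (9)·(1) = 1995 + 9 = 2004.

2004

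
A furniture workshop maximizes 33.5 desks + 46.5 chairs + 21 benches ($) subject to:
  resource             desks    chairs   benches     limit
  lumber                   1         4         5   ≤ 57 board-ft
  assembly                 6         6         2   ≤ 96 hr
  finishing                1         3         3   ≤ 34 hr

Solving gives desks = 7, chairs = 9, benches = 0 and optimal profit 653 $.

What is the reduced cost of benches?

At the optimum: lumber uses 43 of 57 (slack = 14); assembly uses 96 of 96 (binding); finishing uses 34 of 34 (binding).
Slack constraints have shadow price 0 (complementary slackness).
Dual feasibility on the basic columns requires 6·y_assembly + 1·y_finishing = 33.5, 6·y_assembly + 3·y_finishing = 46.5.
Solving: y_assembly = 4.5, y_finishing = 6.5.
Reduced cost of benches: c₃ − yᵀa₃ = 21 − (4.5·2 + 6.5·3) = 21 − 28.5 = -7.5.

-7.5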